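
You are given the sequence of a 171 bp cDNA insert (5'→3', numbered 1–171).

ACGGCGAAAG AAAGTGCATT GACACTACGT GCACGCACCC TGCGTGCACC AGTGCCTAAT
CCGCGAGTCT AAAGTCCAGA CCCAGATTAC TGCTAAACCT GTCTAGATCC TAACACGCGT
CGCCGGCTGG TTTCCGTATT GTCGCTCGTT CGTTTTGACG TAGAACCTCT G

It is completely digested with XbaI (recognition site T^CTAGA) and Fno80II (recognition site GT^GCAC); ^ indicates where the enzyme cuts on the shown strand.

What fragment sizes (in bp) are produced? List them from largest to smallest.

69, 57, 30, 15 bp

The XbaI site (TCTAGA) starts at position 102.
XbaI cuts after the first base of each site, so after position 102.
Fno80II sites (GTGCAC) start at positions 29, 44.
Fno80II cuts after base 2 of each site, so after positions 30, 45.
Combined cut positions: 30, 45, 102.
Linear molecule, 3 cuts → 4 fragments:
  1–30 → 30 bp
  31–45 → 15 bp
  46–102 → 57 bp
  103–171 → 69 bp
Sorted largest to smallest: 69, 57, 30, 15 bp.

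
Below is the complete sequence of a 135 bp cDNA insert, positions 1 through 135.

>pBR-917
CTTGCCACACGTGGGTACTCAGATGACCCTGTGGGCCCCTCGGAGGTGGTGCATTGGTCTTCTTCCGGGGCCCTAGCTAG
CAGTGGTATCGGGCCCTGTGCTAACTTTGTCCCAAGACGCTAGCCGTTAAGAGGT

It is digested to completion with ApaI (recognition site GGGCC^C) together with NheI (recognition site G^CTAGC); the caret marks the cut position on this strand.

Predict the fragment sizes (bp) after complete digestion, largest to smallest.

37, 35, 24, 19, 16, 4 bp

ApaI sites (GGGCCC) start at positions 33, 68, 91.
ApaI cuts after base 5 of each site (before the last base), so after positions 37, 72, 95.
NheI sites (GCTAGC) start at positions 76, 119.
NheI cuts after the first base of each site, so after positions 76, 119.
Combined cut positions: 37, 72, 76, 95, 119.
Linear molecule, 5 cuts → 6 fragments:
  1–37 → 37 bp
  38–72 → 35 bp
  73–76 → 4 bp
  77–95 → 19 bp
  96–119 → 24 bp
  120–135 → 16 bp
Sorted largest to smallest: 37, 35, 24, 19, 16, 4 bp.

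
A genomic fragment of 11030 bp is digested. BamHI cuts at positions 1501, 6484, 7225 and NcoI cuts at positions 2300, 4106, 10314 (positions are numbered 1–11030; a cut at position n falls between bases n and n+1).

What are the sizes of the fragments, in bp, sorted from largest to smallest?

Combined cut positions (sorted): 1501, 2300, 4106, 6484, 7225, 10314.
Linear molecule, 6 cuts → 7 fragments:
  1501 − 0 = 1501 bp
  2300 − 1501 = 799 bp
  4106 − 2300 = 1806 bp
  6484 − 4106 = 2378 bp
  7225 − 6484 = 741 bp
  10314 − 7225 = 3089 bp
  11030 − 10314 = 716 bp
Sorted largest to smallest: 3089, 2378, 1806, 1501, 799, 741, 716 bp.

3089, 2378, 1806, 1501, 799, 741, 716 bp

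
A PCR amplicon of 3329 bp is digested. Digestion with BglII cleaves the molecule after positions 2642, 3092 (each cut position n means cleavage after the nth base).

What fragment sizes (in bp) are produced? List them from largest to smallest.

Linear molecule, 2 cuts → 3 fragments:
  2642 − 0 = 2642 bp
  3092 − 2642 = 450 bp
  3329 − 3092 = 237 bp
Sorted largest to smallest: 2642, 450, 237 bp.

2642, 450, 237 bp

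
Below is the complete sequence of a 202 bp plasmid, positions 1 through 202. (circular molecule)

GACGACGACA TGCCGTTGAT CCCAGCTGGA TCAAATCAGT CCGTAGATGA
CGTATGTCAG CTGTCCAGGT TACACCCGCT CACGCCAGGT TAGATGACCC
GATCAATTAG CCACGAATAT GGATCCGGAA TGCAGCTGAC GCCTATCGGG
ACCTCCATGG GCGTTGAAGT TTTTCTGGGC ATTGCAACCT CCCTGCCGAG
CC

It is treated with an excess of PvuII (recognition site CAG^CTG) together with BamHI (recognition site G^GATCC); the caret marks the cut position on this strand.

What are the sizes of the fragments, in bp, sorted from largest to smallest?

PvuII sites (CAGCTG) start at positions 23, 58, 133.
PvuII cuts after base 3 of each site, so after positions 25, 60, 135.
The BamHI site (GGATCC) starts at position 121.
BamHI cuts after the first base of each site, so after position 121.
Combined cut positions: 25, 60, 121, 135.
Circular molecule, 4 cuts → 4 fragments:
  26–60 → 35 bp
  61–121 → 61 bp
  122–135 → 14 bp
  136–202 then 1–25 → 67 + 25 = 92 bp
Sorted largest to smallest: 92, 61, 35, 14 bp.

92, 61, 35, 14 bp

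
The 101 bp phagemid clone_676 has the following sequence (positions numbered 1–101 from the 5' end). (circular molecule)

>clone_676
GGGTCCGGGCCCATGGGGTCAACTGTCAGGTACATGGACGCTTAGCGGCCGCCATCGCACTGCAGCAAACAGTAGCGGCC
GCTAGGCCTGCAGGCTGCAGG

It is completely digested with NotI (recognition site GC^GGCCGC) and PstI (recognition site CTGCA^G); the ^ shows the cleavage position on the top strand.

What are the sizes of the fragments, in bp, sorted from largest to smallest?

NotI sites (GCGGCCGC) start at positions 45, 75.
NotI cuts after base 2 of each site, so after positions 46, 76.
PstI sites (CTGCAG) start at positions 60, 88, 95.
PstI cuts after base 5 of each site (before the last base), so after positions 64, 92, 99.
Combined cut positions: 46, 64, 76, 92, 99.
Circular molecule, 5 cuts → 5 fragments:
  47–64 → 18 bp
  65–76 → 12 bp
  77–92 → 16 bp
  93–99 → 7 bp
  100–101 then 1–46 → 2 + 46 = 48 bp
Sorted largest to smallest: 48, 18, 16, 12, 7 bp.

48, 18, 16, 12, 7 bp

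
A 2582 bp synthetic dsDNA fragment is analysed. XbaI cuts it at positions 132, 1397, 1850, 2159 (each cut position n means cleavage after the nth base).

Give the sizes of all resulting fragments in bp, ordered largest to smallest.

1265, 453, 423, 309, 132 bp

Linear molecule, 4 cuts → 5 fragments:
  132 − 0 = 132 bp
  1397 − 132 = 1265 bp
  1850 − 1397 = 453 bp
  2159 − 1850 = 309 bp
  2582 − 2159 = 423 bp
Sorted largest to smallest: 1265, 453, 423, 309, 132 bp.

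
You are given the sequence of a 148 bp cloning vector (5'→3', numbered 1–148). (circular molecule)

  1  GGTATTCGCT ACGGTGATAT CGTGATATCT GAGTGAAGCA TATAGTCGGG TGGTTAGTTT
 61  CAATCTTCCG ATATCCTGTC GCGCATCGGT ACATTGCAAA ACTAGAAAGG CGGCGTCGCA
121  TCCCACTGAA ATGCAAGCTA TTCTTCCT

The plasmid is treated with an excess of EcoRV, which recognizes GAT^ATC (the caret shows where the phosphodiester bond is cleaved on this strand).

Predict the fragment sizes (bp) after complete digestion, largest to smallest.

94, 46, 8 bp

EcoRV sites (GATATC) start at positions 16, 24, 70.
EcoRV cuts after base 3 of each site, so after positions 18, 26, 72.
Circular molecule, 3 cuts → 3 fragments:
  19–26 → 8 bp
  27–72 → 46 bp
  73–148 then 1–18 → 76 + 18 = 94 bp
Sorted largest to smallest: 94, 46, 8 bp.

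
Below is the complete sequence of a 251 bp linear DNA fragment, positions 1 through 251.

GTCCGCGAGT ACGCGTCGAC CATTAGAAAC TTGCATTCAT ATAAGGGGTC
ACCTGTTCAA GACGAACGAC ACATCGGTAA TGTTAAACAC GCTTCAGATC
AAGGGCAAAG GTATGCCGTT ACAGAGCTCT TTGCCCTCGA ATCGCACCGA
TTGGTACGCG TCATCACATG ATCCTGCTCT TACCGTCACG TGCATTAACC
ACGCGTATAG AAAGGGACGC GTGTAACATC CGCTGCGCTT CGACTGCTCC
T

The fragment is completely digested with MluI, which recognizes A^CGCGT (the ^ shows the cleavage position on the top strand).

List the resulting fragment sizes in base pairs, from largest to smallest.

MluI sites (ACGCGT) start at positions 11, 156, 201, 217.
MluI cuts after the first base of each site, so after positions 11, 156, 201, 217.
Linear molecule, 4 cuts → 5 fragments:
  1–11 → 11 bp
  12–156 → 145 bp
  157–201 → 45 bp
  202–217 → 16 bp
  218–251 → 34 bp
Sorted largest to smallest: 145, 45, 34, 16, 11 bp.

145, 45, 34, 16, 11 bp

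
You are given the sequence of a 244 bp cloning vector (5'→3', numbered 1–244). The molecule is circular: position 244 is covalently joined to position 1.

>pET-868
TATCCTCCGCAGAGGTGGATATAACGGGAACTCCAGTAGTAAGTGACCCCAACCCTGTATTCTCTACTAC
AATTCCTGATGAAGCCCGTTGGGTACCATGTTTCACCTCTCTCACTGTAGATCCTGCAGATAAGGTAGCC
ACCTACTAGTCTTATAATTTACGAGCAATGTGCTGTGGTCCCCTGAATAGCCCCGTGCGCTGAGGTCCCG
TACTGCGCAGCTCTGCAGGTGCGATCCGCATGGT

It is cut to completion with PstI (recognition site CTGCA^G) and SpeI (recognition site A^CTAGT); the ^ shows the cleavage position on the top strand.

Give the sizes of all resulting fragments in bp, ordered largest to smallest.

145, 82, 17 bp

PstI sites (CTGCAG) start at positions 124, 223.
PstI cuts after base 5 of each site (before the last base), so after positions 128, 227.
The SpeI site (ACTAGT) starts at position 145.
SpeI cuts after the first base of each site, so after position 145.
Combined cut positions: 128, 145, 227.
Circular molecule, 3 cuts → 3 fragments:
  129–145 → 17 bp
  146–227 → 82 bp
  228–244 then 1–128 → 17 + 128 = 145 bp
Sorted largest to smallest: 145, 82, 17 bp.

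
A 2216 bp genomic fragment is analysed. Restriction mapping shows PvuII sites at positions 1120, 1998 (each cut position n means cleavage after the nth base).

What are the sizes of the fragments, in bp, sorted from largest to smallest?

1120, 878, 218 bp

Linear molecule, 2 cuts → 3 fragments:
  1120 − 0 = 1120 bp
  1998 − 1120 = 878 bp
  2216 − 1998 = 218 bp
Sorted largest to smallest: 1120, 878, 218 bp.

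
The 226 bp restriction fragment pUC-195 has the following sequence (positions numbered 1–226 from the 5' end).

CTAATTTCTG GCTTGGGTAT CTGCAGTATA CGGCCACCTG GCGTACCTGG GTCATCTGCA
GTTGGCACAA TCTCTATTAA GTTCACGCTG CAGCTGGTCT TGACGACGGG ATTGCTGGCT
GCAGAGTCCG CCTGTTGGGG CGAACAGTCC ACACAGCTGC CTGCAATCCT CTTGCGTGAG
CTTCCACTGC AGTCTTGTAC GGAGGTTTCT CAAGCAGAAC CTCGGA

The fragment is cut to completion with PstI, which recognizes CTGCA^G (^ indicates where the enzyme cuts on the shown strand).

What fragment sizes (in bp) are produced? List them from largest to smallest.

PstI sites (CTGCAG) start at positions 21, 56, 88, 119, 187.
PstI cuts after base 5 of each site (before the last base), so after positions 25, 60, 92, 123, 191.
Linear molecule, 5 cuts → 6 fragments:
  1–25 → 25 bp
  26–60 → 35 bp
  61–92 → 32 bp
  93–123 → 31 bp
  124–191 → 68 bp
  192–226 → 35 bp
Sorted largest to smallest: 68, 35, 35, 32, 31, 25 bp.

68, 35, 35, 32, 31, 25 bp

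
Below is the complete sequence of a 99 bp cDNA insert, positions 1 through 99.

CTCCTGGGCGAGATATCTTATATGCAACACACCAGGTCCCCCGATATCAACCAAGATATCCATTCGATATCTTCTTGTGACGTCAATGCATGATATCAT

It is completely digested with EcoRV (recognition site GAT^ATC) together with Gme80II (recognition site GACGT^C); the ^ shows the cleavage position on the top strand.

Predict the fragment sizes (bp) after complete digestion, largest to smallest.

EcoRV sites (GATATC) start at positions 12, 43, 55, 66, 92.
EcoRV cuts after base 3 of each site, so after positions 14, 45, 57, 68, 94.
The Gme80II site (GACGTC) starts at position 79.
Gme80II cuts after base 5 of each site (before the last base), so after position 83.
Combined cut positions: 14, 45, 57, 68, 83, 94.
Linear molecule, 6 cuts → 7 fragments:
  1–14 → 14 bp
  15–45 → 31 bp
  46–57 → 12 bp
  58–68 → 11 bp
  69–83 → 15 bp
  84–94 → 11 bp
  95–99 → 5 bp
Sorted largest to smallest: 31, 15, 14, 12, 11, 11, 5 bp.

31, 15, 14, 12, 11, 11, 5 bp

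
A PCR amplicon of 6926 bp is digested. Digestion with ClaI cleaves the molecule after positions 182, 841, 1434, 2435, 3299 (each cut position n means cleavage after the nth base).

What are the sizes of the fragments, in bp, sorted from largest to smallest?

3627, 1001, 864, 659, 593, 182 bp

Linear molecule, 5 cuts → 6 fragments:
  182 − 0 = 182 bp
  841 − 182 = 659 bp
  1434 − 841 = 593 bp
  2435 − 1434 = 1001 bp
  3299 − 2435 = 864 bp
  6926 − 3299 = 3627 bp
Sorted largest to smallest: 3627, 1001, 864, 659, 593, 182 bp.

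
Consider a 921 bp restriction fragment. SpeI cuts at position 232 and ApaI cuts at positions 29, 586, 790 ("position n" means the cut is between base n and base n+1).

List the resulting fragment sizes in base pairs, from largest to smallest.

354, 204, 203, 131, 29 bp

Combined cut positions (sorted): 29, 232, 586, 790.
Linear molecule, 4 cuts → 5 fragments:
  29 − 0 = 29 bp
  232 − 29 = 203 bp
  586 − 232 = 354 bp
  790 − 586 = 204 bp
  921 − 790 = 131 bp
Sorted largest to smallest: 354, 204, 203, 131, 29 bp.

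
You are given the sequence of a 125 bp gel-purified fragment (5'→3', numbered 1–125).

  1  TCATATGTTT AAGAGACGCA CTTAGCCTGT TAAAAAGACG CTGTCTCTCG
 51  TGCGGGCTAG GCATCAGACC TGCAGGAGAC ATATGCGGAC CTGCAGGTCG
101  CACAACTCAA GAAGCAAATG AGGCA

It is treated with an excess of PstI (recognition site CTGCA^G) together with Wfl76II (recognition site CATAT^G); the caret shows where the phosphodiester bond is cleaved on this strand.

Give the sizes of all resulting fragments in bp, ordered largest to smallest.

PstI sites (CTGCAG) start at positions 70, 91.
PstI cuts after base 5 of each site (before the last base), so after positions 74, 95.
Wfl76II sites (CATATG) start at positions 2, 80.
Wfl76II cuts after base 5 of each site (before the last base), so after positions 6, 84.
Combined cut positions: 6, 74, 84, 95.
Linear molecule, 4 cuts → 5 fragments:
  1–6 → 6 bp
  7–74 → 68 bp
  75–84 → 10 bp
  85–95 → 11 bp
  96–125 → 30 bp
Sorted largest to smallest: 68, 30, 11, 10, 6 bp.

68, 30, 11, 10, 6 bp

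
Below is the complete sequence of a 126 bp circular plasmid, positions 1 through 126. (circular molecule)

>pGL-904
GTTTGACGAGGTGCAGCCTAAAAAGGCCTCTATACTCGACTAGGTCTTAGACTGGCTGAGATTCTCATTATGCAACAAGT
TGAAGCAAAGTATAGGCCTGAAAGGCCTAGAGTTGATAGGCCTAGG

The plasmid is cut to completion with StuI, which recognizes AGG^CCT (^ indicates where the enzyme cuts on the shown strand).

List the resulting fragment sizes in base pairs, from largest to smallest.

StuI sites (AGGCCT) start at positions 24, 94, 103, 118.
StuI cuts after base 3 of each site, so after positions 26, 96, 105, 120.
Circular molecule, 4 cuts → 4 fragments:
  27–96 → 70 bp
  97–105 → 9 bp
  106–120 → 15 bp
  121–126 then 1–26 → 6 + 26 = 32 bp
Sorted largest to smallest: 70, 32, 15, 9 bp.

70, 32, 15, 9 bp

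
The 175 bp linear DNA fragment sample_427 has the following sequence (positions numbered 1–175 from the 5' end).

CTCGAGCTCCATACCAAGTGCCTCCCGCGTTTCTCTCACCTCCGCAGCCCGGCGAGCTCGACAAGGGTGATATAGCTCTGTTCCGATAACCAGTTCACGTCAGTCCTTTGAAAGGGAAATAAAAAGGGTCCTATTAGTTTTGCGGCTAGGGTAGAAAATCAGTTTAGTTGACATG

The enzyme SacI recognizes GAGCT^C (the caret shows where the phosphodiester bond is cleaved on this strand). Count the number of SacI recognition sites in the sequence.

2

GAGCTC occurs starting at positions 4, 54.
SacI cuts at 2 sites.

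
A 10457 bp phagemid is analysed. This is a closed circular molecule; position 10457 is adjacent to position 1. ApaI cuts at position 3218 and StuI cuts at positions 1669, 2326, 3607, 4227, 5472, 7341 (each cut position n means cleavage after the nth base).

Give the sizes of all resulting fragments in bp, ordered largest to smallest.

4785, 1869, 1245, 892, 657, 620, 389 bp

Combined cut positions (sorted): 1669, 2326, 3218, 3607, 4227, 5472, 7341.
Circular molecule, 7 cuts → 7 fragments:
  2326 − 1669 = 657 bp
  3218 − 2326 = 892 bp
  3607 − 3218 = 389 bp
  4227 − 3607 = 620 bp
  5472 − 4227 = 1245 bp
  7341 − 5472 = 1869 bp
  wrap: 10457 − 7341 + 1669 = 4785 bp
Sorted largest to smallest: 4785, 1869, 1245, 892, 657, 620, 389 bp.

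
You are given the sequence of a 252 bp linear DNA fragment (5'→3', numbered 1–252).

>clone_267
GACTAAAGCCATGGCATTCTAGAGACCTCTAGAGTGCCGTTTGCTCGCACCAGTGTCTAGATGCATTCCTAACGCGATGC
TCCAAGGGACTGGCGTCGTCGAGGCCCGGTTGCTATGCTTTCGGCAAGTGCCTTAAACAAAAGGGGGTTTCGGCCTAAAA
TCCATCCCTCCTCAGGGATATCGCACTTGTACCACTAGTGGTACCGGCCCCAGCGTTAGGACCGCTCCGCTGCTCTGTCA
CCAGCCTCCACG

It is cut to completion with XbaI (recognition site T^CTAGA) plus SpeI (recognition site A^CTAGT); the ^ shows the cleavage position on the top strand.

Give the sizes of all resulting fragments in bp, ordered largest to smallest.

XbaI sites (TCTAGA) start at positions 18, 28, 56.
XbaI cuts after the first base of each site, so after positions 18, 28, 56.
The SpeI site (ACTAGT) starts at position 194.
SpeI cuts after the first base of each site, so after position 194.
Combined cut positions: 18, 28, 56, 194.
Linear molecule, 4 cuts → 5 fragments:
  1–18 → 18 bp
  19–28 → 10 bp
  29–56 → 28 bp
  57–194 → 138 bp
  195–252 → 58 bp
Sorted largest to smallest: 138, 58, 28, 18, 10 bp.

138, 58, 28, 18, 10 bp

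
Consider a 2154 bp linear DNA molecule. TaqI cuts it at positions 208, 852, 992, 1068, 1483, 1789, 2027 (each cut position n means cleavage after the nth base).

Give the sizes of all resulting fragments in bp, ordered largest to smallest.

644, 415, 306, 238, 208, 140, 127, 76 bp

Linear molecule, 7 cuts → 8 fragments:
  208 − 0 = 208 bp
  852 − 208 = 644 bp
  992 − 852 = 140 bp
  1068 − 992 = 76 bp
  1483 − 1068 = 415 bp
  1789 − 1483 = 306 bp
  2027 − 1789 = 238 bp
  2154 − 2027 = 127 bp
Sorted largest to smallest: 644, 415, 306, 238, 208, 140, 127, 76 bp.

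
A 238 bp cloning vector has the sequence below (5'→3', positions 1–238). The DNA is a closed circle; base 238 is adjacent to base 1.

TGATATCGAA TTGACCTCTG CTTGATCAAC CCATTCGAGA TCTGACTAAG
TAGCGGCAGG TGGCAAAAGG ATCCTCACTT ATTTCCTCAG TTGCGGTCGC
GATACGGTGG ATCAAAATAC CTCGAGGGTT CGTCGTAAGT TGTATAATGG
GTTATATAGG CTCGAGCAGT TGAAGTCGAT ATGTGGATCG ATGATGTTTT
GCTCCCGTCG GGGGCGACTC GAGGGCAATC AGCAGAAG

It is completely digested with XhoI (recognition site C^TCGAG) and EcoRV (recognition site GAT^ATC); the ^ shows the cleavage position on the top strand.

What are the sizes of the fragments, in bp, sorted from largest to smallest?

117, 57, 40, 24 bp

XhoI sites (CTCGAG) start at positions 121, 161, 218.
XhoI cuts after the first base of each site, so after positions 121, 161, 218.
The EcoRV site (GATATC) starts at position 2.
EcoRV cuts after base 3 of each site, so after position 4.
Combined cut positions: 4, 121, 161, 218.
Circular molecule, 4 cuts → 4 fragments:
  5–121 → 117 bp
  122–161 → 40 bp
  162–218 → 57 bp
  219–238 then 1–4 → 20 + 4 = 24 bp
Sorted largest to smallest: 117, 57, 40, 24 bp.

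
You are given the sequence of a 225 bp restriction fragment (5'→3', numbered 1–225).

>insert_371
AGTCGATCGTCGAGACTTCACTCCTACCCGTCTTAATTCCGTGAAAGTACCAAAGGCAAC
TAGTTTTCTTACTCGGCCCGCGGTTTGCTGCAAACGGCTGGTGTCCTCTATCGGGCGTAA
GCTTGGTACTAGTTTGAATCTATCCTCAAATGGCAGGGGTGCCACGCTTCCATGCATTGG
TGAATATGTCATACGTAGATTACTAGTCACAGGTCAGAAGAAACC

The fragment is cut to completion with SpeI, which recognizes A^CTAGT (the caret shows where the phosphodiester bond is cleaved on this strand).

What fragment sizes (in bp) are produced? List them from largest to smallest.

SpeI sites (ACTAGT) start at positions 59, 128, 202.
SpeI cuts after the first base of each site, so after positions 59, 128, 202.
Linear molecule, 3 cuts → 4 fragments:
  1–59 → 59 bp
  60–128 → 69 bp
  129–202 → 74 bp
  203–225 → 23 bp
Sorted largest to smallest: 74, 69, 59, 23 bp.

74, 69, 59, 23 bp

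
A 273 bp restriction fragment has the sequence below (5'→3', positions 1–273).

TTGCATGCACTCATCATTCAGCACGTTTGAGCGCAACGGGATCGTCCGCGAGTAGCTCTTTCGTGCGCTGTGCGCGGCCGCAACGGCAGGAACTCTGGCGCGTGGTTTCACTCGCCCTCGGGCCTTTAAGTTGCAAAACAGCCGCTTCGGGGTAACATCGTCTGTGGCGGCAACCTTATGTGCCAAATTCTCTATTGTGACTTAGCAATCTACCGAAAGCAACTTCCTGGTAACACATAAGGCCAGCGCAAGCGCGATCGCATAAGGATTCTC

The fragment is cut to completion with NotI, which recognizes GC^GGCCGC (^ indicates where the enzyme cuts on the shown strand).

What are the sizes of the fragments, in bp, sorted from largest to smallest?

The NotI site (GCGGCCGC) starts at position 74.
NotI cuts after base 2 of each site, so after position 75.
Linear molecule, 1 cut → 2 fragments:
  1–75 → 75 bp
  76–273 → 198 bp
Sorted largest to smallest: 198, 75 bp.

198, 75 bp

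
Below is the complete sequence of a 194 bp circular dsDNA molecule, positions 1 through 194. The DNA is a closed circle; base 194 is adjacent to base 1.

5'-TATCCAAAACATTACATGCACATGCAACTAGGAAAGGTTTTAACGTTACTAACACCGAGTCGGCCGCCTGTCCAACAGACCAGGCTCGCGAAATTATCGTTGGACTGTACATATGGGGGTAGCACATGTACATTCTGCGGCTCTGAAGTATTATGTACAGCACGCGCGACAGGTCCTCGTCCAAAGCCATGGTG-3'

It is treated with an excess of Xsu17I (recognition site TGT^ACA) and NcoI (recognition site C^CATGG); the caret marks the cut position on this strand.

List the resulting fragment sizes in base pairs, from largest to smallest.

115, 31, 27, 21 bp

Xsu17I sites (TGTACA) start at positions 106, 127, 154.
Xsu17I cuts after base 3 of each site, so after positions 108, 129, 156.
The NcoI site (CCATGG) starts at position 187.
NcoI cuts after the first base of each site, so after position 187.
Combined cut positions: 108, 129, 156, 187.
Circular molecule, 4 cuts → 4 fragments:
  109–129 → 21 bp
  130–156 → 27 bp
  157–187 → 31 bp
  188–194 then 1–108 → 7 + 108 = 115 bp
Sorted largest to smallest: 115, 31, 27, 21 bp.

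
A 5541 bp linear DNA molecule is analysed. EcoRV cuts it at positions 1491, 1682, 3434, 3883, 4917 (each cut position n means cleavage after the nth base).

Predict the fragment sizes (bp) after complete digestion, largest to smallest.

Linear molecule, 5 cuts → 6 fragments:
  1491 − 0 = 1491 bp
  1682 − 1491 = 191 bp
  3434 − 1682 = 1752 bp
  3883 − 3434 = 449 bp
  4917 − 3883 = 1034 bp
  5541 − 4917 = 624 bp
Sorted largest to smallest: 1752, 1491, 1034, 624, 449, 191 bp.

1752, 1491, 1034, 624, 449, 191 bp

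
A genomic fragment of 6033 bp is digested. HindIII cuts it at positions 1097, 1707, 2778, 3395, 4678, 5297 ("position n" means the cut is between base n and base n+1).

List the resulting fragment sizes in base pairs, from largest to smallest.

1283, 1097, 1071, 736, 619, 617, 610 bp

Linear molecule, 6 cuts → 7 fragments:
  1097 − 0 = 1097 bp
  1707 − 1097 = 610 bp
  2778 − 1707 = 1071 bp
  3395 − 2778 = 617 bp
  4678 − 3395 = 1283 bp
  5297 − 4678 = 619 bp
  6033 − 5297 = 736 bp
Sorted largest to smallest: 1283, 1097, 1071, 736, 619, 617, 610 bp.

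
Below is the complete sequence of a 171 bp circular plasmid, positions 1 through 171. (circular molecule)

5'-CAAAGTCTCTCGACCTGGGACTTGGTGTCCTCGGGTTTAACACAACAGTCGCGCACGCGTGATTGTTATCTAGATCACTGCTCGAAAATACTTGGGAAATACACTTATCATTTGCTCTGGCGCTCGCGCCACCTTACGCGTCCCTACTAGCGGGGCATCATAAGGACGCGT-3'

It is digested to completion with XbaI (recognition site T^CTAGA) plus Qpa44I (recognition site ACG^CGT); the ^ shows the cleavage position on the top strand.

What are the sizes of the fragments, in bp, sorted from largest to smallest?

69, 60, 30, 12 bp

The XbaI site (TCTAGA) starts at position 69.
XbaI cuts after the first base of each site, so after position 69.
Qpa44I sites (ACGCGT) start at positions 55, 136, 166.
Qpa44I cuts after base 3 of each site, so after positions 57, 138, 168.
Combined cut positions: 57, 69, 138, 168.
Circular molecule, 4 cuts → 4 fragments:
  58–69 → 12 bp
  70–138 → 69 bp
  139–168 → 30 bp
  169–171 then 1–57 → 3 + 57 = 60 bp
Sorted largest to smallest: 69, 60, 30, 12 bp.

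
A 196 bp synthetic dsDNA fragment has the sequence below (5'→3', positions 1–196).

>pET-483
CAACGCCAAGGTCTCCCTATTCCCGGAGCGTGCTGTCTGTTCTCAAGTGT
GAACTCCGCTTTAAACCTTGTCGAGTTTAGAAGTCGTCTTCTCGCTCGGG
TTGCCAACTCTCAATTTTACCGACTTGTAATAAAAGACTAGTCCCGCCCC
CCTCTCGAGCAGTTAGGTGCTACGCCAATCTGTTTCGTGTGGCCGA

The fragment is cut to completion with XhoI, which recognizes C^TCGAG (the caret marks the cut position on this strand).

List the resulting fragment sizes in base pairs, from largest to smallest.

154, 42 bp

The XhoI site (CTCGAG) starts at position 154.
XhoI cuts after the first base of each site, so after position 154.
Linear molecule, 1 cut → 2 fragments:
  1–154 → 154 bp
  155–196 → 42 bp
Sorted largest to smallest: 154, 42 bp.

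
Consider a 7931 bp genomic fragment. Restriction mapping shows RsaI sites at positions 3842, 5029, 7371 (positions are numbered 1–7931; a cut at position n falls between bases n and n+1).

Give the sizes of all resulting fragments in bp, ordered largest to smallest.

3842, 2342, 1187, 560 bp

Linear molecule, 3 cuts → 4 fragments:
  3842 − 0 = 3842 bp
  5029 − 3842 = 1187 bp
  7371 − 5029 = 2342 bp
  7931 − 7371 = 560 bp
Sorted largest to smallest: 3842, 2342, 1187, 560 bp.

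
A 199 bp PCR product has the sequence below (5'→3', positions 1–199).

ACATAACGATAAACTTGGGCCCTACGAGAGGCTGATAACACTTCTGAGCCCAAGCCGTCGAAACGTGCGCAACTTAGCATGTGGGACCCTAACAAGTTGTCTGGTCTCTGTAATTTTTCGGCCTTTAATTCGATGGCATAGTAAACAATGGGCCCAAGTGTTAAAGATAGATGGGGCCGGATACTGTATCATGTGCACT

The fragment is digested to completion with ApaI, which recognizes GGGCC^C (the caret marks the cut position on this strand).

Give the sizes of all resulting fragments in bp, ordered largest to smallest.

133, 45, 21 bp

ApaI sites (GGGCCC) start at positions 17, 150.
ApaI cuts after base 5 of each site (before the last base), so after positions 21, 154.
Linear molecule, 2 cuts → 3 fragments:
  1–21 → 21 bp
  22–154 → 133 bp
  155–199 → 45 bp
Sorted largest to smallest: 133, 45, 21 bp.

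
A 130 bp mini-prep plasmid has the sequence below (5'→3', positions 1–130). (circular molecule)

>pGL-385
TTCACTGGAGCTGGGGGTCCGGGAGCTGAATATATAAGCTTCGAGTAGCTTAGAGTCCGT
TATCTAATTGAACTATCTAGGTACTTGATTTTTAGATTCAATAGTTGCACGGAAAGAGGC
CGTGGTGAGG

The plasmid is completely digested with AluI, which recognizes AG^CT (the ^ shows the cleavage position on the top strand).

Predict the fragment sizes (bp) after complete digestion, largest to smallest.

92, 15, 13, 10 bp

AluI sites (AGCT) start at positions 9, 24, 37, 47.
AluI cuts after base 2 of each site, so after positions 10, 25, 38, 48.
Circular molecule, 4 cuts → 4 fragments:
  11–25 → 15 bp
  26–38 → 13 bp
  39–48 → 10 bp
  49–130 then 1–10 → 82 + 10 = 92 bp
Sorted largest to smallest: 92, 15, 13, 10 bp.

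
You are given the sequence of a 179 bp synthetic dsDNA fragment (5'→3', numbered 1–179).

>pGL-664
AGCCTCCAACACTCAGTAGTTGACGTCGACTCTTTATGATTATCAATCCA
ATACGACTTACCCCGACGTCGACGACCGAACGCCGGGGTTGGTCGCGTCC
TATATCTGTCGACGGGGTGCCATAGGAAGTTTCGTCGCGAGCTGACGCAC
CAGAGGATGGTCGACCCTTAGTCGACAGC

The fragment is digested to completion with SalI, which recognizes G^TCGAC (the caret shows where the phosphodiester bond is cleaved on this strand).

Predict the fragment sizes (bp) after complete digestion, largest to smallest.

52, 43, 40, 25, 11, 8 bp

SalI sites (GTCGAC) start at positions 25, 68, 108, 160, 171.
SalI cuts after the first base of each site, so after positions 25, 68, 108, 160, 171.
Linear molecule, 5 cuts → 6 fragments:
  1–25 → 25 bp
  26–68 → 43 bp
  69–108 → 40 bp
  109–160 → 52 bp
  161–171 → 11 bp
  172–179 → 8 bp
Sorted largest to smallest: 52, 43, 40, 25, 11, 8 bp.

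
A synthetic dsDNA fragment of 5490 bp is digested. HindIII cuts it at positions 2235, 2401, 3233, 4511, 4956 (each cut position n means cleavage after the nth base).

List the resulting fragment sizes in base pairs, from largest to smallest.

2235, 1278, 832, 534, 445, 166 bp

Linear molecule, 5 cuts → 6 fragments:
  2235 − 0 = 2235 bp
  2401 − 2235 = 166 bp
  3233 − 2401 = 832 bp
  4511 − 3233 = 1278 bp
  4956 − 4511 = 445 bp
  5490 − 4956 = 534 bp
Sorted largest to smallest: 2235, 1278, 832, 534, 445, 166 bp.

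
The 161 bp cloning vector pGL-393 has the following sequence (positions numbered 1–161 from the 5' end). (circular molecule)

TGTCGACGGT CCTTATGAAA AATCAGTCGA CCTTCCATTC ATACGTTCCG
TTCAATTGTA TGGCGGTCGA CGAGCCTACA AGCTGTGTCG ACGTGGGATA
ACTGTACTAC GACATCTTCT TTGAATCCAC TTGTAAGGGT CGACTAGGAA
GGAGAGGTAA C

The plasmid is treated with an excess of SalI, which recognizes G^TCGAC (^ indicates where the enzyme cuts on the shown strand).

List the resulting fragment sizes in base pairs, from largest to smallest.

52, 40, 24, 24, 21 bp

SalI sites (GTCGAC) start at positions 2, 26, 66, 87, 139.
SalI cuts after the first base of each site, so after positions 2, 26, 66, 87, 139.
Circular molecule, 5 cuts → 5 fragments:
  3–26 → 24 bp
  27–66 → 40 bp
  67–87 → 21 bp
  88–139 → 52 bp
  140–161 then 1–2 → 22 + 2 = 24 bp
Sorted largest to smallest: 52, 40, 24, 24, 21 bp.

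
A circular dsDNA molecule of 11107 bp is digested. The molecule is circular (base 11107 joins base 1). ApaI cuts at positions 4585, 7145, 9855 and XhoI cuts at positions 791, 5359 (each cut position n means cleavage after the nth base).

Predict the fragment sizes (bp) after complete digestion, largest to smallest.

3794, 2710, 2043, 1786, 774 bp

Combined cut positions (sorted): 791, 4585, 5359, 7145, 9855.
Circular molecule, 5 cuts → 5 fragments:
  4585 − 791 = 3794 bp
  5359 − 4585 = 774 bp
  7145 − 5359 = 1786 bp
  9855 − 7145 = 2710 bp
  wrap: 11107 − 9855 + 791 = 2043 bp
Sorted largest to smallest: 3794, 2710, 2043, 1786, 774 bp.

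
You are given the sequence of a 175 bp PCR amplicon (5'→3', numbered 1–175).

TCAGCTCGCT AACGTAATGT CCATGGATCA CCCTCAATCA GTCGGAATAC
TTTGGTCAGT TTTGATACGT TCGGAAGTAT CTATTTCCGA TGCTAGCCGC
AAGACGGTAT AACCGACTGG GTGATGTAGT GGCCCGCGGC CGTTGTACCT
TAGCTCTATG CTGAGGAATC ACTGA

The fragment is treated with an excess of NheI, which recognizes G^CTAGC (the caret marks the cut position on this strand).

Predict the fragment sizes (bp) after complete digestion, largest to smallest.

The NheI site (GCTAGC) starts at position 92.
NheI cuts after the first base of each site, so after position 92.
Linear molecule, 1 cut → 2 fragments:
  1–92 → 92 bp
  93–175 → 83 bp
Sorted largest to smallest: 92, 83 bp.

92, 83 bp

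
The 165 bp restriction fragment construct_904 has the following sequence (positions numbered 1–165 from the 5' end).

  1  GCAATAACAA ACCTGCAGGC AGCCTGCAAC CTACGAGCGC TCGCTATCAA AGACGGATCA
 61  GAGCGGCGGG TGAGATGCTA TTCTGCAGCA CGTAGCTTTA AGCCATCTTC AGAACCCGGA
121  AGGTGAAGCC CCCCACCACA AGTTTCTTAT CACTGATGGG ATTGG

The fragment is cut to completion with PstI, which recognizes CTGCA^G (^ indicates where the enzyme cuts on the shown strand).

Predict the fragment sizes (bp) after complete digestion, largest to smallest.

78, 70, 17 bp

PstI sites (CTGCAG) start at positions 13, 83.
PstI cuts after base 5 of each site (before the last base), so after positions 17, 87.
Linear molecule, 2 cuts → 3 fragments:
  1–17 → 17 bp
  18–87 → 70 bp
  88–165 → 78 bp
Sorted largest to smallest: 78, 70, 17 bp.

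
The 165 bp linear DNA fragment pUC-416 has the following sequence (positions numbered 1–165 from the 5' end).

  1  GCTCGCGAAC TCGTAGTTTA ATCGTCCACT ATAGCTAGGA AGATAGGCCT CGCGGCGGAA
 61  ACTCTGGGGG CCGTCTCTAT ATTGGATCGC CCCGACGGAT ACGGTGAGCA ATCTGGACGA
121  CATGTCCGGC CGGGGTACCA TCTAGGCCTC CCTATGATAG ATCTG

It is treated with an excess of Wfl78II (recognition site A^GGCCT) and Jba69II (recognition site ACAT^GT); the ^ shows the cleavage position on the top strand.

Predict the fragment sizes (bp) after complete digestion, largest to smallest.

78, 45, 21, 21 bp

Wfl78II sites (AGGCCT) start at positions 45, 144.
Wfl78II cuts after the first base of each site, so after positions 45, 144.
The Jba69II site (ACATGT) starts at position 120.
Jba69II cuts after base 4 of each site, so after position 123.
Combined cut positions: 45, 123, 144.
Linear molecule, 3 cuts → 4 fragments:
  1–45 → 45 bp
  46–123 → 78 bp
  124–144 → 21 bp
  145–165 → 21 bp
Sorted largest to smallest: 78, 45, 21, 21 bp.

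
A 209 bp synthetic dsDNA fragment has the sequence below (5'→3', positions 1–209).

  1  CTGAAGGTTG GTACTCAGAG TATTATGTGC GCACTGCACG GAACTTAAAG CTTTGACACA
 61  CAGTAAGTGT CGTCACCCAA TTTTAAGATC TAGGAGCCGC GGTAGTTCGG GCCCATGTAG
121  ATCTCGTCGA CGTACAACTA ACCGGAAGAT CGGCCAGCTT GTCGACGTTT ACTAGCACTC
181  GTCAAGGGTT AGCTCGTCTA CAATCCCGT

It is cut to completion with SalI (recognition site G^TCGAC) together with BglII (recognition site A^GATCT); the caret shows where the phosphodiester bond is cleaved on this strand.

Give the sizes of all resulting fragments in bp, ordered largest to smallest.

SalI sites (GTCGAC) start at positions 126, 161.
SalI cuts after the first base of each site, so after positions 126, 161.
BglII sites (AGATCT) start at positions 86, 119.
BglII cuts after the first base of each site, so after positions 86, 119.
Combined cut positions: 86, 119, 126, 161.
Linear molecule, 4 cuts → 5 fragments:
  1–86 → 86 bp
  87–119 → 33 bp
  120–126 → 7 bp
  127–161 → 35 bp
  162–209 → 48 bp
Sorted largest to smallest: 86, 48, 35, 33, 7 bp.

86, 48, 35, 33, 7 bp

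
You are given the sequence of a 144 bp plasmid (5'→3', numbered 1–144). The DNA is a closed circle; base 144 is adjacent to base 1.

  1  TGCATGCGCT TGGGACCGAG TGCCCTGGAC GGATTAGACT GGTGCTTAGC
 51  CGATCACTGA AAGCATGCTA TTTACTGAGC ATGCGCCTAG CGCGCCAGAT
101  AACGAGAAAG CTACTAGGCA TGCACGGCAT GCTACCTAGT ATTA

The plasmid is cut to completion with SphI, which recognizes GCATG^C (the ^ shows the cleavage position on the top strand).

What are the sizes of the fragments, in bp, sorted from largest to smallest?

61, 39, 19, 16, 9 bp

SphI sites (GCATGC) start at positions 2, 63, 79, 118, 127.
SphI cuts after base 5 of each site (before the last base), so after positions 6, 67, 83, 122, 131.
Circular molecule, 5 cuts → 5 fragments:
  7–67 → 61 bp
  68–83 → 16 bp
  84–122 → 39 bp
  123–131 → 9 bp
  132–144 then 1–6 → 13 + 6 = 19 bp
Sorted largest to smallest: 61, 39, 19, 16, 9 bp.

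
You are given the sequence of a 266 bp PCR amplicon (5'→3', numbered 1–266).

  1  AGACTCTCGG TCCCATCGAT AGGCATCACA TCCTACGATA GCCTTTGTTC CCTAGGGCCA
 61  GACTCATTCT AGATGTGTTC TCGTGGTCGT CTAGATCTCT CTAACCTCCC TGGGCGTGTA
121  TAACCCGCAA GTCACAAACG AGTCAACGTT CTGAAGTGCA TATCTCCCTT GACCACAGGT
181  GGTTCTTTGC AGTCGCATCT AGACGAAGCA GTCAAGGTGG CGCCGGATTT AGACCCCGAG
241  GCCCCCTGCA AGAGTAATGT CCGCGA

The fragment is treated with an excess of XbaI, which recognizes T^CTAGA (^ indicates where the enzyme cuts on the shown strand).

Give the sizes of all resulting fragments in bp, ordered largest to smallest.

XbaI sites (TCTAGA) start at positions 68, 90, 198.
XbaI cuts after the first base of each site, so after positions 68, 90, 198.
Linear molecule, 3 cuts → 4 fragments:
  1–68 → 68 bp
  69–90 → 22 bp
  91–198 → 108 bp
  199–266 → 68 bp
Sorted largest to smallest: 108, 68, 68, 22 bp.

108, 68, 68, 22 bp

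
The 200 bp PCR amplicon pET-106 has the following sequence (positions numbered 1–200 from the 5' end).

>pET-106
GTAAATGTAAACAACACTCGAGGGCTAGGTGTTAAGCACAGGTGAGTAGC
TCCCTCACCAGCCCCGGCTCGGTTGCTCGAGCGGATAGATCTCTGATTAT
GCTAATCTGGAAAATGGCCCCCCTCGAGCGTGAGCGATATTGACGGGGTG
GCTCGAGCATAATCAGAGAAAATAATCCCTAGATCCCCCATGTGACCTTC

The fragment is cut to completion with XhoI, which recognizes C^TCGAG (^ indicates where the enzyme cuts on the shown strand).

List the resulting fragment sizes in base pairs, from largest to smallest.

XhoI sites (CTCGAG) start at positions 17, 76, 123, 152.
XhoI cuts after the first base of each site, so after positions 17, 76, 123, 152.
Linear molecule, 4 cuts → 5 fragments:
  1–17 → 17 bp
  18–76 → 59 bp
  77–123 → 47 bp
  124–152 → 29 bp
  153–200 → 48 bp
Sorted largest to smallest: 59, 48, 47, 29, 17 bp.

59, 48, 47, 29, 17 bp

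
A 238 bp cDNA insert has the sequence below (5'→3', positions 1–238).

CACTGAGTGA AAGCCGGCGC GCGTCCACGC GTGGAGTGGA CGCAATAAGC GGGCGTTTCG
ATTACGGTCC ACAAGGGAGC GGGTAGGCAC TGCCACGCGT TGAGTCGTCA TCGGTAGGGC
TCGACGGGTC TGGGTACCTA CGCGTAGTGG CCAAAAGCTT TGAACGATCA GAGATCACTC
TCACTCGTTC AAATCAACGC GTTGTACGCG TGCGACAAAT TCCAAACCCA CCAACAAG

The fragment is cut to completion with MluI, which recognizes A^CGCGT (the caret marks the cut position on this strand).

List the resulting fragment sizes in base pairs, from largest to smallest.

MluI sites (ACGCGT) start at positions 27, 95, 140, 197, 206.
MluI cuts after the first base of each site, so after positions 27, 95, 140, 197, 206.
Linear molecule, 5 cuts → 6 fragments:
  1–27 → 27 bp
  28–95 → 68 bp
  96–140 → 45 bp
  141–197 → 57 bp
  198–206 → 9 bp
  207–238 → 32 bp
Sorted largest to smallest: 68, 57, 45, 32, 27, 9 bp.

68, 57, 45, 32, 27, 9 bp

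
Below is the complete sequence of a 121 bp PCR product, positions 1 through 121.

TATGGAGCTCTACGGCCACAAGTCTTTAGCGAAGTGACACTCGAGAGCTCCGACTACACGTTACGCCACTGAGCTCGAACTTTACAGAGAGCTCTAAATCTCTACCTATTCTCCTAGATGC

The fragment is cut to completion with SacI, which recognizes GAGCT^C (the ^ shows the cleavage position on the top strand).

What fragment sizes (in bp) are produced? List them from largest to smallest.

40, 28, 26, 18, 9 bp

SacI sites (GAGCTC) start at positions 5, 45, 71, 89.
SacI cuts after base 5 of each site (before the last base), so after positions 9, 49, 75, 93.
Linear molecule, 4 cuts → 5 fragments:
  1–9 → 9 bp
  10–49 → 40 bp
  50–75 → 26 bp
  76–93 → 18 bp
  94–121 → 28 bp
Sorted largest to smallest: 40, 28, 26, 18, 9 bp.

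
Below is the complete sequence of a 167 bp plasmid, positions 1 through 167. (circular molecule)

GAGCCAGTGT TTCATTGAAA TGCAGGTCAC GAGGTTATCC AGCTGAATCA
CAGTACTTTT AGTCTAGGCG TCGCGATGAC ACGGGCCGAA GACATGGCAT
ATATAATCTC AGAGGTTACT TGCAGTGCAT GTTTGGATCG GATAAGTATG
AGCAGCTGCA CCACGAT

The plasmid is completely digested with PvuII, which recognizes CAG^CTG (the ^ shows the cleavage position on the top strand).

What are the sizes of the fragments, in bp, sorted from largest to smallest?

PvuII sites (CAGCTG) start at positions 40, 153.
PvuII cuts after base 3 of each site, so after positions 42, 155.
Circular molecule, 2 cuts → 2 fragments:
  43–155 → 113 bp
  156–167 then 1–42 → 12 + 42 = 54 bp
Sorted largest to smallest: 113, 54 bp.

113, 54 bp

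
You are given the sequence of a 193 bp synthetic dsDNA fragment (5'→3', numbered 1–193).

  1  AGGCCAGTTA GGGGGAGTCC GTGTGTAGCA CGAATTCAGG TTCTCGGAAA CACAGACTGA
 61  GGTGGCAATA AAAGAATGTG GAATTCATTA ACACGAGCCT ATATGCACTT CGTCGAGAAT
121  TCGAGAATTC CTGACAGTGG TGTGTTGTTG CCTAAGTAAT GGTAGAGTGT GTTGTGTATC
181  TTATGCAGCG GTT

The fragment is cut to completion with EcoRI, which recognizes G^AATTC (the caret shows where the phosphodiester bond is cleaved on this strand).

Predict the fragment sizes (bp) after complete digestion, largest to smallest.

EcoRI sites (GAATTC) start at positions 32, 81, 117, 125.
EcoRI cuts after the first base of each site, so after positions 32, 81, 117, 125.
Linear molecule, 4 cuts → 5 fragments:
  1–32 → 32 bp
  33–81 → 49 bp
  82–117 → 36 bp
  118–125 → 8 bp
  126–193 → 68 bp
Sorted largest to smallest: 68, 49, 36, 32, 8 bp.

68, 49, 36, 32, 8 bp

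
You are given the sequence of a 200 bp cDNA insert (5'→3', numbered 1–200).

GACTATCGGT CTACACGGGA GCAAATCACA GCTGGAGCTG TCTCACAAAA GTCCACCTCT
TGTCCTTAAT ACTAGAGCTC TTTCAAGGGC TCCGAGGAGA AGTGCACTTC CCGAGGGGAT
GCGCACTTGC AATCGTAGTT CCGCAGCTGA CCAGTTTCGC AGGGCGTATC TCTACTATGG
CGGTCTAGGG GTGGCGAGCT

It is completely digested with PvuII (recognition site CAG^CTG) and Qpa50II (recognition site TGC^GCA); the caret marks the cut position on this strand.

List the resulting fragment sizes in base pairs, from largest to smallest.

91, 54, 31, 24 bp

PvuII sites (CAGCTG) start at positions 29, 144.
PvuII cuts after base 3 of each site, so after positions 31, 146.
The Qpa50II site (TGCGCA) starts at position 120.
Qpa50II cuts after base 3 of each site, so after position 122.
Combined cut positions: 31, 122, 146.
Linear molecule, 3 cuts → 4 fragments:
  1–31 → 31 bp
  32–122 → 91 bp
  123–146 → 24 bp
  147–200 → 54 bp
Sorted largest to smallest: 91, 54, 31, 24 bp.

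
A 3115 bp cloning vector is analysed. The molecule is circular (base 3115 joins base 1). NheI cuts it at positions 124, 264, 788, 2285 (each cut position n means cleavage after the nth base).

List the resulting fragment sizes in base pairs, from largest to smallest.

Circular molecule, 4 cuts → 4 fragments:
  264 − 124 = 140 bp
  788 − 264 = 524 bp
  2285 − 788 = 1497 bp
  wrap: 3115 − 2285 + 124 = 954 bp
Sorted largest to smallest: 1497, 954, 524, 140 bp.

1497, 954, 524, 140 bp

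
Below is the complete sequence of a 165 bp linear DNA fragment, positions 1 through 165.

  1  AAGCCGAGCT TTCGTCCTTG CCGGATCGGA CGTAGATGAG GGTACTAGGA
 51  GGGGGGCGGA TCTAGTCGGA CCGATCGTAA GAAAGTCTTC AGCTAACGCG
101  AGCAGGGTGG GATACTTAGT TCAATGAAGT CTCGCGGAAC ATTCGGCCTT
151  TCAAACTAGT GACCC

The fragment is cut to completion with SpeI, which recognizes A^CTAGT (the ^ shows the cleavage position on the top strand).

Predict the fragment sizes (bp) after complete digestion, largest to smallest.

The SpeI site (ACTAGT) starts at position 155.
SpeI cuts after the first base of each site, so after position 155.
Linear molecule, 1 cut → 2 fragments:
  1–155 → 155 bp
  156–165 → 10 bp
Sorted largest to smallest: 155, 10 bp.

155, 10 bp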